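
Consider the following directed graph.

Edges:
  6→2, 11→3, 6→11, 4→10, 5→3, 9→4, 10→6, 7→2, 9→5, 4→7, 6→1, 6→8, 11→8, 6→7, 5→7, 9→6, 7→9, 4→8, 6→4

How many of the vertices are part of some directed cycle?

A vertex is on a directed cycle iff it belongs to a strongly connected component of size ≥ 2 (or has a self-loop).
The vertices on cycles are {4, 5, 6, 7, 9, 10} — 6 in total.

6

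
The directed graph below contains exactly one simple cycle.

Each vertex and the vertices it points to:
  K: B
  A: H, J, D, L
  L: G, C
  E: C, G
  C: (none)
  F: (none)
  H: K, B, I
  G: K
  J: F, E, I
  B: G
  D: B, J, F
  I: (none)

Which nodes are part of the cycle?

B, G, K

DFS with gray/black marking from K:
K gray
  B gray
    G gray
      G→K: K is gray → back edge
Back edge closes the cycle K → B → G → K; its vertices are {B, G, K}.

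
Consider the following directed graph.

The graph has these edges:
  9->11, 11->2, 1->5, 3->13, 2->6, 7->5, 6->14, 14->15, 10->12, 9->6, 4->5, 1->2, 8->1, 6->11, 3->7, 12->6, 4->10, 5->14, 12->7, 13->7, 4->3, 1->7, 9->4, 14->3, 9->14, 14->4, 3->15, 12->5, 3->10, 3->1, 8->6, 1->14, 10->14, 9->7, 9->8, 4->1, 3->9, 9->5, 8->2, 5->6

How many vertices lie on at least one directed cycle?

A vertex is on a directed cycle iff it belongs to a strongly connected component of size ≥ 2 (or has a self-loop).
The vertices on cycles are {1, 2, 3, 4, 5, 6, 7, 8, 9, 10, 11, 12, 13, 14} — 14 in total.

14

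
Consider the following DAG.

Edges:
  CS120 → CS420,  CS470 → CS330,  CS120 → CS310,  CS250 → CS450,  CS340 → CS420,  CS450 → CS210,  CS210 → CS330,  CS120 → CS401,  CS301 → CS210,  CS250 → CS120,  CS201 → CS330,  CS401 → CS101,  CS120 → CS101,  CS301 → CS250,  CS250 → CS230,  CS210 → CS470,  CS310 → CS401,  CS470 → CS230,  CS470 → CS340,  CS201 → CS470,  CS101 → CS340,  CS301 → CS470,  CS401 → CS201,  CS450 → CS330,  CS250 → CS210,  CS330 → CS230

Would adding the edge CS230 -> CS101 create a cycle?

No

Adding CS230→CS101 creates a cycle iff CS101 can already reach CS230.
Explore from CS101: no path reaches CS230. The graph stays acyclic.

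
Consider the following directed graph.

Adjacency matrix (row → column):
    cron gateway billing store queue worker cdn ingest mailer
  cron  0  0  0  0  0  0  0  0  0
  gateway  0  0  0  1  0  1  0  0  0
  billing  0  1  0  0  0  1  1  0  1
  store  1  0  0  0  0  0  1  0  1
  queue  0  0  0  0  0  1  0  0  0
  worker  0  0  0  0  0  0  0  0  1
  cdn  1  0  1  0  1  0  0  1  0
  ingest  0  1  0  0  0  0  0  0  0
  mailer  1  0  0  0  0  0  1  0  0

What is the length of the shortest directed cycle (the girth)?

2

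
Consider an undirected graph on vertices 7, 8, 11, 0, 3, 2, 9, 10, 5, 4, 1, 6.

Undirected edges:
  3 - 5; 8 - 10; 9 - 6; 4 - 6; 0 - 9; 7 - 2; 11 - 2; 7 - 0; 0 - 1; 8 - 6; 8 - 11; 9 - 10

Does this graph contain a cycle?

DFS, tracking each vertex's parent; an edge to a visited non-parent vertex closes a cycle.
Start from 7:
visit 7 (parent –)
  visit 0 (parent 7)
    visit 9 (parent 0)
      visit 10 (parent 9)
        10–9: parent, skip
        visit 8 (parent 10)
          8–10: parent, skip
          visit 6 (parent 8)
            6–9: 9 visited and ≠ parent → cycle
Cycle: 9 – 10 – 8 – 6 – 9.

Yes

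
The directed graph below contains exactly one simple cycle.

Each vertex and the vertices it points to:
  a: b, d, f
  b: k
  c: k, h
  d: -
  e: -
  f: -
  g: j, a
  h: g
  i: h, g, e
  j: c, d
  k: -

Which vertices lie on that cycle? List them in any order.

DFS with gray/black marking from g:
g gray
  j gray
    c gray
      k gray
      k black
      h gray
        h→g: g is gray → back edge
Back edge closes the cycle g → j → c → h → g; its vertices are {c, g, h, j}.

c, g, h, j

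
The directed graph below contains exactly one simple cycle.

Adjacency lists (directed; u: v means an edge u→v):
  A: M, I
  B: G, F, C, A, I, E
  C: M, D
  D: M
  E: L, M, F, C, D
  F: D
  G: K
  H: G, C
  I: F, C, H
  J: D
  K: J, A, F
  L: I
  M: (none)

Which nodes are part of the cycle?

DFS with gray/black marking from G:
G gray
  K gray
    J gray
      D gray
        M gray
        M black
      D black
    J black
    A gray
      A→M: M black — skip
      I gray
        F gray
          F→D: D black — skip
        F black
        C gray
          C→M: M black — skip
          C→D: D black — skip
        C black
        H gray
          H→G: G is gray → back edge
Back edge closes the cycle G → K → A → I → H → G; its vertices are {A, G, H, I, K}.

A, G, H, I, K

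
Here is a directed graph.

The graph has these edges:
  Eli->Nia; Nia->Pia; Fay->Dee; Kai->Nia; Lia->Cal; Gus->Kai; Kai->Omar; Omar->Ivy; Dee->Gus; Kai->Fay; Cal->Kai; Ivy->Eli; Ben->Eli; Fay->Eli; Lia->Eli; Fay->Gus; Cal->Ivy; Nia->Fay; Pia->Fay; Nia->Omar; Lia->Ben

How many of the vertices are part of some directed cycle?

9

A vertex is on a directed cycle iff it belongs to a strongly connected component of size ≥ 2 (or has a self-loop).
The vertices on cycles are {Dee, Eli, Fay, Gus, Ivy, Kai, Nia, Pia, Omar} — 9 in total.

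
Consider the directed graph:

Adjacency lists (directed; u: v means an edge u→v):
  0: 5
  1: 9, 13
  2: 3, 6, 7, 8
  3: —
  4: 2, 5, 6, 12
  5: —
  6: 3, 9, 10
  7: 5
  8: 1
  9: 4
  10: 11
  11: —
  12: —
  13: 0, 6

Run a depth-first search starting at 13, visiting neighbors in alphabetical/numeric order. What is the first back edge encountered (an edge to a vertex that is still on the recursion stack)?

2->6

DFS from 13 (visiting neighbors in alphabetical/numeric order); mark gray on enter, black on exit:
13 gray
  0 gray
    5 gray
    5 black
  0 black
  6 gray
    3 gray
    3 black
    9 gray
      4 gray
        2 gray
          2→3: 3 black — skip
          2→6: 6 is gray → back edge
First back edge: 2 → 6.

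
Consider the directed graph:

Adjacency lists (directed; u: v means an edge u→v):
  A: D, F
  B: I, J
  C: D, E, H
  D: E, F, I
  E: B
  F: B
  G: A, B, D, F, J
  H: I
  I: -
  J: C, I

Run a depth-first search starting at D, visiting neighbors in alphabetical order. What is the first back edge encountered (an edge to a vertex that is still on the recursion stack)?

C→D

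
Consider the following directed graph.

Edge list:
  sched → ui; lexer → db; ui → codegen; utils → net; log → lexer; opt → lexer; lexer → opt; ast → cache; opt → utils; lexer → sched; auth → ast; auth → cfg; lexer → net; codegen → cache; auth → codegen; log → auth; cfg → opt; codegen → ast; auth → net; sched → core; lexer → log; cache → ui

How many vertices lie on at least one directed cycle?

A vertex is on a directed cycle iff it belongs to a strongly connected component of size ≥ 2 (or has a self-loop).
The vertices on cycles are {ui, ast, cfg, log, opt, auth, cache, lexer, codegen} — 9 in total.

9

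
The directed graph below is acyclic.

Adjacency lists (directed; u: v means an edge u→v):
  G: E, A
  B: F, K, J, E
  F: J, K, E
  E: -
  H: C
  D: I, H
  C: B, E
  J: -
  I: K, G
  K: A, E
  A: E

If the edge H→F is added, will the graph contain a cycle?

Adding H→F creates a cycle iff F can already reach H.
Explore from F: no path reaches H. The graph stays acyclic.

No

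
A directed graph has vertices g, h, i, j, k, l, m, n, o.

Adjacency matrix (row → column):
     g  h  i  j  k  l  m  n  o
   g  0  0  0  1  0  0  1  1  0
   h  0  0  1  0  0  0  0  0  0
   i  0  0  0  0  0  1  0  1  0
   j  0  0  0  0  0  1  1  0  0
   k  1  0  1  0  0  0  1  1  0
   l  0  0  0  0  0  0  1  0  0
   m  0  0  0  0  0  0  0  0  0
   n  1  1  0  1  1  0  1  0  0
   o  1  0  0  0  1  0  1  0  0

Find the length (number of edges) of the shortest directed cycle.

2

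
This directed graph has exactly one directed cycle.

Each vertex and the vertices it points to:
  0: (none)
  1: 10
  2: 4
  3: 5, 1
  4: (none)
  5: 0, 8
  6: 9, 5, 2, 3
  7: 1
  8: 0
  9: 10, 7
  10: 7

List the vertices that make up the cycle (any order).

DFS with gray/black marking from 10:
10 gray
  7 gray
    1 gray
      1→10: 10 is gray → back edge
Back edge closes the cycle 10 → 7 → 1 → 10; its vertices are {1, 7, 10}.

1, 7, 10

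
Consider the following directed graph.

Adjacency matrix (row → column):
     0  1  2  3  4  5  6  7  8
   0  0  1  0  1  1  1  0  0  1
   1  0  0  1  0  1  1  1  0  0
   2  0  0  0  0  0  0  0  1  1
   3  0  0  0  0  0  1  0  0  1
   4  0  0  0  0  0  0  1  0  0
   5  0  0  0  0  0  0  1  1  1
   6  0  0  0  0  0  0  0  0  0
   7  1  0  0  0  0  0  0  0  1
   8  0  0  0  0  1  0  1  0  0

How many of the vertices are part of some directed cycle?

A vertex is on a directed cycle iff it belongs to a strongly connected component of size ≥ 2 (or has a self-loop).
The vertices on cycles are {0, 1, 2, 3, 5, 7} — 6 in total.

6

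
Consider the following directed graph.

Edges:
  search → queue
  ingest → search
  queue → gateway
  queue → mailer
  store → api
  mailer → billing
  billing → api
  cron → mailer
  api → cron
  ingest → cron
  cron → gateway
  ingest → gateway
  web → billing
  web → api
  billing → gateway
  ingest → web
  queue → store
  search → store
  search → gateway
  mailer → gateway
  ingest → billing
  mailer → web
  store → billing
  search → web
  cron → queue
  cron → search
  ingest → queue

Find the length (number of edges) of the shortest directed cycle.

4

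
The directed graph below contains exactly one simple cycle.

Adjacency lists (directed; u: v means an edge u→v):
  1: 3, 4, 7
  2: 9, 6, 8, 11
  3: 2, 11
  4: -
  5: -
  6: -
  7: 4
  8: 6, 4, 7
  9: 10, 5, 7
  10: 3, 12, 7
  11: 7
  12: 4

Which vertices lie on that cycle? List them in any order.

DFS with gray/black marking from 3:
3 gray
  2 gray
    9 gray
      10 gray
        10→3: 3 is gray → back edge
Back edge closes the cycle 3 → 2 → 9 → 10 → 3; its vertices are {2, 3, 9, 10}.

2, 3, 9, 10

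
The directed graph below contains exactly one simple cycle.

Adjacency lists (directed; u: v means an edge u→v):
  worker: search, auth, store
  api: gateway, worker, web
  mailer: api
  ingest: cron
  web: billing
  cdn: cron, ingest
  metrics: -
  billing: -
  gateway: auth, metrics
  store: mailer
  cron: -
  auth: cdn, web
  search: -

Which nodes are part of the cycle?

DFS with gray/black marking from mailer:
mailer gray
  api gray
    gateway gray
      auth gray
        cdn gray
          cron gray
          cron black
          ingest gray
            ingest→cron: cron black — skip
          ingest black
        cdn black
        web gray
          billing gray
          billing black
        web black
      auth black
      metrics gray
      metrics black
    gateway black
    worker gray
      search gray
      search black
      worker→auth: auth black — skip
      store gray
        store→mailer: mailer is gray → back edge
Back edge closes the cycle mailer → api → worker → store → mailer; its vertices are {api, store, mailer, worker}.

api, store, mailer, worker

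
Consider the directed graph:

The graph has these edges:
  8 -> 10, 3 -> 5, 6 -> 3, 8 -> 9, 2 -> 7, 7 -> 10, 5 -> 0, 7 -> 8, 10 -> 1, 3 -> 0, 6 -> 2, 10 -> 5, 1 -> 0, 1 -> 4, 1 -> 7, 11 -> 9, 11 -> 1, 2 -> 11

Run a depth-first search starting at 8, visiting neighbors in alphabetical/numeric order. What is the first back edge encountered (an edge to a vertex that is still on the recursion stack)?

DFS from 8 (visiting neighbors in alphabetical/numeric order); mark gray on enter, black on exit:
8 gray
  9 gray
  9 black
  10 gray
    1 gray
      0 gray
      0 black
      4 gray
      4 black
      7 gray
        7→8: 8 is gray → back edge
First back edge: 7 → 8.

7->8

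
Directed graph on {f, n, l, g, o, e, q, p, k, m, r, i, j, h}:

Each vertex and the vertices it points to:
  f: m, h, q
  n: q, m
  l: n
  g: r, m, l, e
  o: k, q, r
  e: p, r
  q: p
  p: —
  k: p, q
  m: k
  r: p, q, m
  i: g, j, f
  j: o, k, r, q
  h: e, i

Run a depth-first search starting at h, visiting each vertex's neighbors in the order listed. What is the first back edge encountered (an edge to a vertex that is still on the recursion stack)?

f->h

DFS from h (visiting each vertex's neighbors in the order listed); mark gray on enter, black on exit:
h gray
  e gray
    p gray
    p black
    r gray
      r→p: p black — skip
      q gray
        q→p: p black — skip
      q black
      m gray
        k gray
          k→p: p black — skip
          k→q: q black — skip
        k black
      m black
    r black
  e black
  i gray
    g gray
      g→r: r black — skip
      g→m: m black — skip
      l gray
        n gray
          n→q: q black — skip
          n→m: m black — skip
        n black
      l black
      g→e: e black — skip
    g black
    j gray
      o gray
        o→k: k black — skip
        o→q: q black — skip
        o→r: r black — skip
      o black
      j→k: k black — skip
      j→r: r black — skip
      j→q: q black — skip
    j black
    f gray
      f→m: m black — skip
      f→h: h is gray → back edge
First back edge: f → h.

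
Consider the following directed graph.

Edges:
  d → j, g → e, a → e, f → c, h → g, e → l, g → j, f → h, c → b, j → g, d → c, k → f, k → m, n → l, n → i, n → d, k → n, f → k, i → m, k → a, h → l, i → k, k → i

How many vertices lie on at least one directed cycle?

6

A vertex is on a directed cycle iff it belongs to a strongly connected component of size ≥ 2 (or has a self-loop).
The vertices on cycles are {f, g, i, j, k, n} — 6 in total.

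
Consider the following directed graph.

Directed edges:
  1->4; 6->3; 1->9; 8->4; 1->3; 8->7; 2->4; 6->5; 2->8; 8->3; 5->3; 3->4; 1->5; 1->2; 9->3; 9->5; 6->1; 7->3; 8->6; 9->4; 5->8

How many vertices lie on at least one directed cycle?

6

A vertex is on a directed cycle iff it belongs to a strongly connected component of size ≥ 2 (or has a self-loop).
The vertices on cycles are {1, 2, 5, 6, 8, 9} — 6 in total.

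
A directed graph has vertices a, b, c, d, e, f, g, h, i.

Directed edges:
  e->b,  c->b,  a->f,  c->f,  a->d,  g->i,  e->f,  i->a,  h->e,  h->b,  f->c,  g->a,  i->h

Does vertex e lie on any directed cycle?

No

e lies on a cycle iff there is a path from e back to itself.
Exploring from e, it never reaches itself; equivalently, its strongly connected component is a singleton.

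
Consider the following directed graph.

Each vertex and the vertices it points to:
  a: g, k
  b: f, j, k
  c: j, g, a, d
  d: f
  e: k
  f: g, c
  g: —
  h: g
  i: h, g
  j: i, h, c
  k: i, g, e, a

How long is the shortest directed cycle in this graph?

2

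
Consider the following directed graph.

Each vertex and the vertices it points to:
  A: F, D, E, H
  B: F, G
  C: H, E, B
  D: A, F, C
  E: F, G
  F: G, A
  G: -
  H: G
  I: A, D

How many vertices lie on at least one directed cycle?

6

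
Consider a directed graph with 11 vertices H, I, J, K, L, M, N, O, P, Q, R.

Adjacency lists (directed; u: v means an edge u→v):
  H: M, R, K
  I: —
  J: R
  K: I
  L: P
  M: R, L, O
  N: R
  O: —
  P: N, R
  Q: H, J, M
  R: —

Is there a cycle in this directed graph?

DFS with white/gray/black marking, starting from N:
N gray
  R gray
  R black
N black
H gray
  M gray
    M→R: R black — skip
    L gray
      P gray
        P→N: N black — skip
        P→R: R black — skip
      P black
    L black
    O gray
    O black
  M black
  H→R: R black — skip
  K gray
    I gray
    I black
  K black
H black
J gray
  J→R: R black — skip
J black
Q gray
  Q→H: H black — skip
  Q→J: J black — skip
  Q→M: M black — skip
Q black
Every edge goes to a white or black vertex — no back edge, so the graph is acyclic.

No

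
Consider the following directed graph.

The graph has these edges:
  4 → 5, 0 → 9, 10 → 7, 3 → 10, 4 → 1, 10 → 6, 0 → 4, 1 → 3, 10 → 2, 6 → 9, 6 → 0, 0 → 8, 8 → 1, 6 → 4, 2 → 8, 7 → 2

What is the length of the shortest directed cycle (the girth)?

5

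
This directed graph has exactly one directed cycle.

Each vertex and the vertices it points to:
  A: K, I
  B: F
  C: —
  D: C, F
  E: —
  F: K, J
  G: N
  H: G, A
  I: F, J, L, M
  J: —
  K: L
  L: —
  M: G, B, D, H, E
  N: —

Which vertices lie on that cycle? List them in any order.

DFS with gray/black marking from M:
M gray
  G gray
    N gray
    N black
  G black
  B gray
    F gray
      K gray
        L gray
        L black
      K black
      J gray
      J black
    F black
  B black
  D gray
    C gray
    C black
    D→F: F black — skip
  D black
  H gray
    H→G: G black — skip
    A gray
      A→K: K black — skip
      I gray
        I→F: F black — skip
        I→J: J black — skip
        I→L: L black — skip
        I→M: M is gray → back edge
Back edge closes the cycle M → H → A → I → M; its vertices are {A, H, I, M}.

A, H, I, M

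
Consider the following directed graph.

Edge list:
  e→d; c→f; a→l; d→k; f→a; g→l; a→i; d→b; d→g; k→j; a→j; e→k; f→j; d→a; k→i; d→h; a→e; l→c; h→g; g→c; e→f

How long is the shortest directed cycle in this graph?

For each vertex v, BFS finds the shortest path from v back to v.
The shortest such closed walk is a → e → d → a, length 3.

3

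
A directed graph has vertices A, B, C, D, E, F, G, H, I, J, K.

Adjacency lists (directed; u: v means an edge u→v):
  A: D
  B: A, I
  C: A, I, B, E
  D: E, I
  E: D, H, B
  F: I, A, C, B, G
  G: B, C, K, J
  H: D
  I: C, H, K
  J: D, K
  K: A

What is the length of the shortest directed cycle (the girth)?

2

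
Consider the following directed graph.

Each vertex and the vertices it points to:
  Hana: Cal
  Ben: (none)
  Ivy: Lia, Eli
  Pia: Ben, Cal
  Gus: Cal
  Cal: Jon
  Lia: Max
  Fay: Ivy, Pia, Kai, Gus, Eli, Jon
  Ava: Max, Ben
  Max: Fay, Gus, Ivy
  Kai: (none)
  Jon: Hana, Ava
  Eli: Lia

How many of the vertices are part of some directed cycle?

A vertex is on a directed cycle iff it belongs to a strongly connected component of size ≥ 2 (or has a self-loop).
The vertices on cycles are {Ava, Cal, Eli, Fay, Gus, Ivy, Jon, Lia, Max, Pia, Hana} — 11 in total.

11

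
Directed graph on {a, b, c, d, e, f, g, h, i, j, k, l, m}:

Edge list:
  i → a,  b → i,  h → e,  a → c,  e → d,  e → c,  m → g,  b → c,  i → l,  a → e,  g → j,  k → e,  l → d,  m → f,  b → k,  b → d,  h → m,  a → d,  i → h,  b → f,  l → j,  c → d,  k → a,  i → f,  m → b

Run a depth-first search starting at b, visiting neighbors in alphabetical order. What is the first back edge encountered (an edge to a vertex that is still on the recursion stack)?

DFS from b (visiting neighbors in alphabetical order); mark gray on enter, black on exit:
b gray
  c gray
    d gray
    d black
  c black
  b→d: d black — skip
  f gray
  f black
  i gray
    a gray
      a→c: c black — skip
      a→d: d black — skip
      e gray
        e→c: c black — skip
        e→d: d black — skip
      e black
    a black
    i→f: f black — skip
    h gray
      h→e: e black — skip
      m gray
        m→b: b is gray → back edge
First back edge: m → b.

m→b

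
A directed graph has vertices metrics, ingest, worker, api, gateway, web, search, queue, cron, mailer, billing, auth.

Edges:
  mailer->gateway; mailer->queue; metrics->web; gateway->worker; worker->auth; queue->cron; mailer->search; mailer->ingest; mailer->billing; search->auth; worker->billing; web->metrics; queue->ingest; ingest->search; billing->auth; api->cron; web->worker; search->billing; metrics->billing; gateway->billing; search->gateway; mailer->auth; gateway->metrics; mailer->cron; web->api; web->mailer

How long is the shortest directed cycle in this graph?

For each vertex v, BFS finds the shortest path from v back to v.
The shortest such closed walk is web → metrics → web, length 2.

2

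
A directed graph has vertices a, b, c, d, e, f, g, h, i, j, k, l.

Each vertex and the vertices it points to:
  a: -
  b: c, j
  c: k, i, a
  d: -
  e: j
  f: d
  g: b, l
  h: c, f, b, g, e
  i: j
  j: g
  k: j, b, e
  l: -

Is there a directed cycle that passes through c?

c is on a cycle iff c can reach itself via ≥1 edge.
c → k → b → c — yes.

Yes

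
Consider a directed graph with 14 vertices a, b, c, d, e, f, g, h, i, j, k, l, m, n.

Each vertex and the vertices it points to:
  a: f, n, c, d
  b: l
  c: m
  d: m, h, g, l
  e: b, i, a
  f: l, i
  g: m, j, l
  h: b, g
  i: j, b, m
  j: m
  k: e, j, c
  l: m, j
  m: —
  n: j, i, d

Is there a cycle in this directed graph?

No

DFS with white/gray/black marking, starting from k:
k gray
  e gray
    b gray
      l gray
        m gray
        m black
        j gray
          j→m: m black — skip
        j black
      l black
    b black
    i gray
      i→j: j black — skip
      i→b: b black — skip
      i→m: m black — skip
    i black
    a gray
      f gray
        f→l: l black — skip
        f→i: i black — skip
      f black
      n gray
        n→j: j black — skip
        n→i: i black — skip
        d gray
          d→m: m black — skip
          h gray
            h→b: b black — skip
            g gray
              g→m: m black — skip
              g→j: j black — skip
              g→l: l black — skip
            g black
          h black
          d→g: g black — skip
          d→l: l black — skip
        d black
      n black
      c gray
        c→m: m black — skip
      c black
      a→d: d black — skip
    a black
  e black
  k→j: j black — skip
  k→c: c black — skip
k black
Every edge goes to a white or black vertex — no back edge, so the graph is acyclic.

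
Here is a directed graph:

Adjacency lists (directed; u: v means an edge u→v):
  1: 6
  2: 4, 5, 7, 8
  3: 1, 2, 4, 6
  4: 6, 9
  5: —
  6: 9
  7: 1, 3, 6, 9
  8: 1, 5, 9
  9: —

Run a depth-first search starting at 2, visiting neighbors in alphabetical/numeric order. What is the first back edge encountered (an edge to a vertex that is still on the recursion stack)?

3->2

DFS from 2 (visiting neighbors in alphabetical/numeric order); mark gray on enter, black on exit:
2 gray
  4 gray
    6 gray
      9 gray
      9 black
    6 black
    4→9: 9 black — skip
  4 black
  5 gray
  5 black
  7 gray
    1 gray
      1→6: 6 black — skip
    1 black
    3 gray
      3→1: 1 black — skip
      3→2: 2 is gray → back edge
First back edge: 3 → 2.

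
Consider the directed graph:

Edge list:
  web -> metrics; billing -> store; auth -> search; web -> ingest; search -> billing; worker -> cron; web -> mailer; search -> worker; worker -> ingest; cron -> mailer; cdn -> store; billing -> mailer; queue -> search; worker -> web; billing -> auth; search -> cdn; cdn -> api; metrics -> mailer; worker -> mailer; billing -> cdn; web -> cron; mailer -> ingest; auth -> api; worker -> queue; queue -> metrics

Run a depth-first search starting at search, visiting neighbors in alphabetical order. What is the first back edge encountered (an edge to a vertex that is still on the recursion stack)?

auth->search

DFS from search (visiting neighbors in alphabetical order); mark gray on enter, black on exit:
search gray
  billing gray
    auth gray
      api gray
      api black
      auth→search: search is gray → back edge
First back edge: auth → search.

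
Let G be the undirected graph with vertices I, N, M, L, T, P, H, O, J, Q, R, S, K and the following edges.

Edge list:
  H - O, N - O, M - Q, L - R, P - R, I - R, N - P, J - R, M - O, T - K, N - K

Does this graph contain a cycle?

DFS, tracking each vertex's parent; an edge to a visited non-parent vertex closes a cycle.
Start from L:
visit L (parent –)
  visit R (parent L)
    visit P (parent R)
      visit N (parent P)
        visit K (parent N)
          K–N: parent, skip
          visit T (parent K)
            T–K: parent, skip
        N–P: parent, skip
        visit O (parent N)
          visit H (parent O)
            H–O: parent, skip
          O–N: parent, skip
          visit M (parent O)
            M–O: parent, skip
            visit Q (parent M)
              Q–M: parent, skip
      P–R: parent, skip
    visit I (parent R)
      I–R: parent, skip
    R–L: parent, skip
    visit J (parent R)
      J–R: parent, skip
visit S (parent –)
No non-parent visited neighbor found — the graph is a forest.

No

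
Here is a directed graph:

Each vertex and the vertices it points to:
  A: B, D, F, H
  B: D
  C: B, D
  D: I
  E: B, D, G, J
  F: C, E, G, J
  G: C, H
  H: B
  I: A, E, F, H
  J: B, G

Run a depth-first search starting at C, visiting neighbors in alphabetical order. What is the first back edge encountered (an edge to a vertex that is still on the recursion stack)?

A->B

DFS from C (visiting neighbors in alphabetical order); mark gray on enter, black on exit:
C gray
  B gray
    D gray
      I gray
        A gray
          A→B: B is gray → back edge
First back edge: A → B.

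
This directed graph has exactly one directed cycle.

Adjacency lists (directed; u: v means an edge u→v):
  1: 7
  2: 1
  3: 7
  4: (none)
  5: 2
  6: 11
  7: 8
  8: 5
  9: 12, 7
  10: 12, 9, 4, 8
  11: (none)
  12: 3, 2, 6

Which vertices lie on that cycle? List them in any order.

1, 2, 5, 7, 8

DFS with gray/black marking from 8:
8 gray
  5 gray
    2 gray
      1 gray
        7 gray
          7→8: 8 is gray → back edge
Back edge closes the cycle 8 → 5 → 2 → 1 → 7 → 8; its vertices are {1, 2, 5, 7, 8}.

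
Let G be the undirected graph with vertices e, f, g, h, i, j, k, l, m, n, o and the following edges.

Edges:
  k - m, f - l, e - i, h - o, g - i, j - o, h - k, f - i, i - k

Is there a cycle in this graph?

No

DFS, tracking each vertex's parent; an edge to a visited non-parent vertex closes a cycle.
Start from k:
visit k (parent –)
  visit m (parent k)
    m–k: parent, skip
  visit h (parent k)
    visit o (parent h)
      visit j (parent o)
        j–o: parent, skip
      o–h: parent, skip
    h–k: parent, skip
  visit i (parent k)
    i–k: parent, skip
    visit f (parent i)
      visit l (parent f)
        l–f: parent, skip
      f–i: parent, skip
    visit g (parent i)
      g–i: parent, skip
    visit e (parent i)
      e–i: parent, skip
visit n (parent –)
No non-parent visited neighbor found — the graph is a forest.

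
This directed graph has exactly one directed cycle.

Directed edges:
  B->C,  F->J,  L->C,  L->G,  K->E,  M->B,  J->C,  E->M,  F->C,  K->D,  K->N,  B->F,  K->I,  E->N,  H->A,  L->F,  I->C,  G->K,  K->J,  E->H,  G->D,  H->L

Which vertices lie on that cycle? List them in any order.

DFS with gray/black marking from K:
K gray
  I gray
    C gray
    C black
  I black
  J gray
    J→C: C black — skip
  J black
  D gray
  D black
  N gray
  N black
  E gray
    H gray
      A gray
      A black
      L gray
        G gray
          G→K: K is gray → back edge
Back edge closes the cycle K → E → H → L → G → K; its vertices are {E, G, H, K, L}.

E, G, H, K, L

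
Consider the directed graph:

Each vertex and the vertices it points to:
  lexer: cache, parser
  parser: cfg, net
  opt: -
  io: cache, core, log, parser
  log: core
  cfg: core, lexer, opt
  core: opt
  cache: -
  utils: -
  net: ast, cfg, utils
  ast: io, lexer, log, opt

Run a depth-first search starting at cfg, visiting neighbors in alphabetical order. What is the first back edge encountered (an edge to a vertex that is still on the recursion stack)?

parser→cfg

DFS from cfg (visiting neighbors in alphabetical order); mark gray on enter, black on exit:
cfg gray
  core gray
    opt gray
    opt black
  core black
  lexer gray
    cache gray
    cache black
    parser gray
      parser→cfg: cfg is gray → back edge
First back edge: parser → cfg.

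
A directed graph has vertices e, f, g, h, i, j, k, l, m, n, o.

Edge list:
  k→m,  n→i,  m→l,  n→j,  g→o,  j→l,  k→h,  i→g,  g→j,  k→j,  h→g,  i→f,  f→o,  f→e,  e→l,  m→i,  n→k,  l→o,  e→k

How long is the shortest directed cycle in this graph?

5

For each vertex v, BFS finds the shortest path from v back to v.
The shortest such closed walk is k → m → i → f → e → k, length 5.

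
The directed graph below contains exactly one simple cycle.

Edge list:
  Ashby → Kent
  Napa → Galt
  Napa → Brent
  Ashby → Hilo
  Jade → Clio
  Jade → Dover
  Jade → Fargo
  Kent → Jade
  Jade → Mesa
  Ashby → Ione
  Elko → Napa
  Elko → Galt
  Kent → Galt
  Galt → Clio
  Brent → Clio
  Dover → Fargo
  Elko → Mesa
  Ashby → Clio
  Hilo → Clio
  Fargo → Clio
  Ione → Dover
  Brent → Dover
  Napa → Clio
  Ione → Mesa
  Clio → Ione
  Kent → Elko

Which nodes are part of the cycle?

Clio, Ione, Dover, Fargo

DFS with gray/black marking from Ione:
Ione gray
  Dover gray
    Fargo gray
      Clio gray
        Clio→Ione: Ione is gray → back edge
Back edge closes the cycle Ione → Dover → Fargo → Clio → Ione; its vertices are {Clio, Ione, Dover, Fargo}.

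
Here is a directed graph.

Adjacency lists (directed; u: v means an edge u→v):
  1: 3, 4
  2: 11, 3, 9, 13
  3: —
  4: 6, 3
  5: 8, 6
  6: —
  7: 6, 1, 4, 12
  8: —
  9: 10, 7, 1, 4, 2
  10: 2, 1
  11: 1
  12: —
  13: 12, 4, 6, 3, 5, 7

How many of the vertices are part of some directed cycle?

A vertex is on a directed cycle iff it belongs to a strongly connected component of size ≥ 2 (or has a self-loop).
The vertices on cycles are {2, 9, 10} — 3 in total.

3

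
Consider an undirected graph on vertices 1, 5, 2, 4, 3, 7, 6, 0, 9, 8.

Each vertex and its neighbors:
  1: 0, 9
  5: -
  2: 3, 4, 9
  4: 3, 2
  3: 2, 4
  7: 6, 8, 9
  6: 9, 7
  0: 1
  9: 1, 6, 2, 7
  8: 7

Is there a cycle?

Yes

DFS, tracking each vertex's parent; an edge to a visited non-parent vertex closes a cycle.
Start from 1:
visit 1 (parent –)
  visit 0 (parent 1)
    0–1: parent, skip
  visit 9 (parent 1)
    9–1: parent, skip
    visit 6 (parent 9)
      6–9: parent, skip
      visit 7 (parent 6)
        7–6: parent, skip
        visit 8 (parent 7)
          8–7: parent, skip
        7–9: 9 visited and ≠ parent → cycle
Cycle: 9 – 6 – 7 – 9.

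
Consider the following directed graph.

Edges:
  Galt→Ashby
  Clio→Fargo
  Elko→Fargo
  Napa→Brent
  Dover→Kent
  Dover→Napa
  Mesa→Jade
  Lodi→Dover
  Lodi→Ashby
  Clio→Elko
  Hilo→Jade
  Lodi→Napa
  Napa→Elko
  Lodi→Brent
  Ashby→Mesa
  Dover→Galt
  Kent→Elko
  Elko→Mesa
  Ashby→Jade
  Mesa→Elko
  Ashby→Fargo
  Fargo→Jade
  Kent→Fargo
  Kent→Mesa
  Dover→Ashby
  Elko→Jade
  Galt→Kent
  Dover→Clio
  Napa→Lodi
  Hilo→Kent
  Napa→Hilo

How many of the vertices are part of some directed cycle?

A vertex is on a directed cycle iff it belongs to a strongly connected component of size ≥ 2 (or has a self-loop).
The vertices on cycles are {Elko, Lodi, Mesa, Napa, Dover} — 5 in total.

5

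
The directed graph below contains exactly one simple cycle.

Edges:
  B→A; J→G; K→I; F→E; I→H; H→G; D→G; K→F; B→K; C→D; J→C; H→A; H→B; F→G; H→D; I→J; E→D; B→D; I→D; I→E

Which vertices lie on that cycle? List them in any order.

B, H, I, K

DFS with gray/black marking from K:
K gray
  I gray
    J gray
      C gray
        D gray
          G gray
          G black
        D black
      C black
      J→G: G black — skip
    J black
    E gray
      E→D: D black — skip
    E black
    H gray
      H→G: G black — skip
      B gray
        B→D: D black — skip
        A gray
        A black
        B→K: K is gray → back edge
Back edge closes the cycle K → I → H → B → K; its vertices are {B, H, I, K}.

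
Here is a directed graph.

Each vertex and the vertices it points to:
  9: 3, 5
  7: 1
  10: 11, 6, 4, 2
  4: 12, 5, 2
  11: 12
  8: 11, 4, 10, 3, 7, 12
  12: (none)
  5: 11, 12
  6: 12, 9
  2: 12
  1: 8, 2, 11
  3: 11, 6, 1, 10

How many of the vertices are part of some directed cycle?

A vertex is on a directed cycle iff it belongs to a strongly connected component of size ≥ 2 (or has a self-loop).
The vertices on cycles are {1, 3, 6, 7, 8, 9, 10} — 7 in total.

7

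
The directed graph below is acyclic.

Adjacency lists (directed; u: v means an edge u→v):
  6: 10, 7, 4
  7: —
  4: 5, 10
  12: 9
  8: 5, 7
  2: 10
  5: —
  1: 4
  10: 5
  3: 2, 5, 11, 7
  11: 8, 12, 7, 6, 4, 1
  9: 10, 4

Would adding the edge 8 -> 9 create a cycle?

No

Adding 8→9 creates a cycle iff 9 can already reach 8.
Explore from 9: no path reaches 8. The graph stays acyclic.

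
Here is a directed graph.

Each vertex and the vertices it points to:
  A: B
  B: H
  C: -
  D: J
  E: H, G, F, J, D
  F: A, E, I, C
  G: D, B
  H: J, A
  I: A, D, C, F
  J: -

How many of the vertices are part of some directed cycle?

A vertex is on a directed cycle iff it belongs to a strongly connected component of size ≥ 2 (or has a self-loop).
The vertices on cycles are {A, B, E, F, H, I} — 6 in total.

6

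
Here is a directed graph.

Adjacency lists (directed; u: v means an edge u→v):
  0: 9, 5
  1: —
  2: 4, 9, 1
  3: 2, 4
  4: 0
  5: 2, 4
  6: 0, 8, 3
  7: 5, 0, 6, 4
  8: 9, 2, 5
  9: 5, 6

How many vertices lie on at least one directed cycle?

A vertex is on a directed cycle iff it belongs to a strongly connected component of size ≥ 2 (or has a self-loop).
The vertices on cycles are {0, 2, 3, 4, 5, 6, 8, 9} — 8 in total.

8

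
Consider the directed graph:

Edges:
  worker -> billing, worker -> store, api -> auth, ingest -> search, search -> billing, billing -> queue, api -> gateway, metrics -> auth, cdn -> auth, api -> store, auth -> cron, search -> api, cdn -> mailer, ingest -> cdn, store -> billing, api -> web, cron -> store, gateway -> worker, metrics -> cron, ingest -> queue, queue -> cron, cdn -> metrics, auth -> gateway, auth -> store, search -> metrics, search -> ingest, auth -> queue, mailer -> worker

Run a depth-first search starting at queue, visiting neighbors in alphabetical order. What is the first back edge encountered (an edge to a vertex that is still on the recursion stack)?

DFS from queue (visiting neighbors in alphabetical order); mark gray on enter, black on exit:
queue gray
  cron gray
    store gray
      billing gray
        billing→queue: queue is gray → back edge
First back edge: billing → queue.

billing->queue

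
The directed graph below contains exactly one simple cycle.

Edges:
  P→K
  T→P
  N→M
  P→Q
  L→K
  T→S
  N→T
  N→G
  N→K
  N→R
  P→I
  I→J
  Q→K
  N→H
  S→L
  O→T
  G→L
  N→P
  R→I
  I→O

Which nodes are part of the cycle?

DFS with gray/black marking from T:
T gray
  S gray
    L gray
      K gray
      K black
    L black
  S black
  P gray
    Q gray
      Q→K: K black — skip
    Q black
    I gray
      J gray
      J black
      O gray
        O→T: T is gray → back edge
Back edge closes the cycle T → P → I → O → T; its vertices are {I, O, P, T}.

I, O, P, T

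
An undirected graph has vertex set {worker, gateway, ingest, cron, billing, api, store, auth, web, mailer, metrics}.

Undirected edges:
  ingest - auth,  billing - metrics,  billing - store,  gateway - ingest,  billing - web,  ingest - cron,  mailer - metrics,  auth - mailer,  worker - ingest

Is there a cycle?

No

DFS, tracking each vertex's parent; an edge to a visited non-parent vertex closes a cycle.
Start from ingest:
visit ingest (parent –)
  visit cron (parent ingest)
    cron–ingest: parent, skip
  visit gateway (parent ingest)
    gateway–ingest: parent, skip
  visit auth (parent ingest)
    visit mailer (parent auth)
      visit metrics (parent mailer)
        metrics–mailer: parent, skip
        visit billing (parent metrics)
          visit store (parent billing)
            store–billing: parent, skip
          billing–metrics: parent, skip
          visit web (parent billing)
            web–billing: parent, skip
      mailer–auth: parent, skip
    auth–ingest: parent, skip
  visit worker (parent ingest)
    worker–ingest: parent, skip
visit api (parent –)
No non-parent visited neighbor found — the graph is a forest.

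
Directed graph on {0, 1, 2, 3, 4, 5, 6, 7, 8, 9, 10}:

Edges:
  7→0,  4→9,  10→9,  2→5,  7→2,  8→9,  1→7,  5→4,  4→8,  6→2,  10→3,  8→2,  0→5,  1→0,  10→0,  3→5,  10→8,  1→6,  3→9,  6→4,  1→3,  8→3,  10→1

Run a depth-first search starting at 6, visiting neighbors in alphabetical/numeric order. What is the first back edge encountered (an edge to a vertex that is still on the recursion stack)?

DFS from 6 (visiting neighbors in alphabetical/numeric order); mark gray on enter, black on exit:
6 gray
  2 gray
    5 gray
      4 gray
        8 gray
          8→2: 2 is gray → back edge
First back edge: 8 → 2.

8->2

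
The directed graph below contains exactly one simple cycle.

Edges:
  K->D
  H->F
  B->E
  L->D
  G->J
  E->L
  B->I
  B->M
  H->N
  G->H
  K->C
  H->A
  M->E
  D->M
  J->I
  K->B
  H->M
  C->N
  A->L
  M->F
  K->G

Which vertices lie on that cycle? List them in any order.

DFS with gray/black marking from M:
M gray
  E gray
    L gray
      D gray
        D→M: M is gray → back edge
Back edge closes the cycle M → E → L → D → M; its vertices are {D, E, L, M}.

D, E, L, M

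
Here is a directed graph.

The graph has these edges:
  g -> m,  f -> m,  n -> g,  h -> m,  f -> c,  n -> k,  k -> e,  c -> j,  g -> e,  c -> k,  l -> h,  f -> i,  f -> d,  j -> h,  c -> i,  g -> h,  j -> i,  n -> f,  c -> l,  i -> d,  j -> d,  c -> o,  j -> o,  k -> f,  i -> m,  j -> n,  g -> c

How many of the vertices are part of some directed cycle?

6

A vertex is on a directed cycle iff it belongs to a strongly connected component of size ≥ 2 (or has a self-loop).
The vertices on cycles are {c, f, g, j, k, n} — 6 in total.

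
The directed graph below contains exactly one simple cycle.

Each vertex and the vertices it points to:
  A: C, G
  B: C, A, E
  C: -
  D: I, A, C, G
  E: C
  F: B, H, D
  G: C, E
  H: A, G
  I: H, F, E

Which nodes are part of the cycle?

D, F, I

DFS with gray/black marking from F:
F gray
  B gray
    C gray
    C black
    A gray
      A→C: C black — skip
      G gray
        G→C: C black — skip
        E gray
          E→C: C black — skip
        E black
      G black
    A black
    B→E: E black — skip
  B black
  H gray
    H→A: A black — skip
    H→G: G black — skip
  H black
  D gray
    I gray
      I→H: H black — skip
      I→F: F is gray → back edge
Back edge closes the cycle F → D → I → F; its vertices are {D, F, I}.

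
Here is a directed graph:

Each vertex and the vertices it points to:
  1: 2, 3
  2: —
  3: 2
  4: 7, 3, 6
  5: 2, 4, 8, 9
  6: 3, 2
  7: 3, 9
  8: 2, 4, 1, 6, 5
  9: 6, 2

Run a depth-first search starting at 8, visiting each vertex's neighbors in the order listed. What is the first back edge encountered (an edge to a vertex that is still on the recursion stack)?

DFS from 8 (visiting each vertex's neighbors in the order listed); mark gray on enter, black on exit:
8 gray
  2 gray
  2 black
  4 gray
    7 gray
      3 gray
        3→2: 2 black — skip
      3 black
      9 gray
        6 gray
          6→3: 3 black — skip
          6→2: 2 black — skip
        6 black
        9→2: 2 black — skip
      9 black
    7 black
    4→3: 3 black — skip
    4→6: 6 black — skip
  4 black
  1 gray
    1→2: 2 black — skip
    1→3: 3 black — skip
  1 black
  8→6: 6 black — skip
  5 gray
    5→2: 2 black — skip
    5→4: 4 black — skip
    5→8: 8 is gray → back edge
First back edge: 5 → 8.

5->8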